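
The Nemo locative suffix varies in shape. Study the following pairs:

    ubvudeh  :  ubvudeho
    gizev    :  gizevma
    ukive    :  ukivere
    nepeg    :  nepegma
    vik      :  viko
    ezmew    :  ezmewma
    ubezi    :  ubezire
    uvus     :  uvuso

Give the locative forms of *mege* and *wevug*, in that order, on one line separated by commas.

The pattern is voicing of the final sound: -o when the stem ends in a voiceless consonant (*ubvudeh*, *vik*, *uvus*); -ma when the stem ends in a voiced consonant (*gizev*, *nepeg*, *ezmew*); -re when the stem ends in a vowel (*ukive*, *ubezi*).
*mege* — final sound /e/ (a vowel) → -re → *megere*.
*wevug* — final sound /g/ (a voiced consonant) → -ma → *wevugma*.

megere, wevugma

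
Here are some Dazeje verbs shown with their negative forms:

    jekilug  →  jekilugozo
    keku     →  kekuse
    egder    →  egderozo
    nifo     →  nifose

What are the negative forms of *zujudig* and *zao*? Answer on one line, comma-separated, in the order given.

The alternation tracks the final sound of the stem — -ozo when the stem ends in a consonant (*jekilug*, *egder*); -se when the stem ends in a vowel (*keku*, *nifo*).
*zujudig* — final sound /g/ (a consonant) → -ozo → *zujudigozo*.
*zao* — final sound /o/ (a vowel) → -se → *zaose*.

zujudigozo, zaose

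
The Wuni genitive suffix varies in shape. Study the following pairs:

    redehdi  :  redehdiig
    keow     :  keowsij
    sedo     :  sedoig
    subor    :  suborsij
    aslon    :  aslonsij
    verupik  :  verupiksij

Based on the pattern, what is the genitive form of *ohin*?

ohinsij

Looking at the final sound of each stem: -sij when the stem ends in a consonant (*keow*, *subor*, *aslon*, *verupik*); -ig when the stem ends in a vowel (*redehdi*, *sedo*).
Since the final sound of *ohin* is /n/ (a consonant), it takes -sij, giving *ohinsij*.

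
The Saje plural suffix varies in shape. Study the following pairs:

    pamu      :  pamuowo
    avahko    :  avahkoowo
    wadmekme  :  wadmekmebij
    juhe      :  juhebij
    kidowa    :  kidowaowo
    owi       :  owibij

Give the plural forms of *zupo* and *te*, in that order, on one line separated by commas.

zupoowo, tebij

Looking at the last vowel of each stem: -bij when the last vowel of the stem is a front vowel (*wadmekme*, *juhe*, *owi*); -owo when the last vowel of the stem is a back vowel (*pamu*, *avahko*, *kidowa*).
*zupo*: last vowel = /o/, a back vowel → -owo → *zupoowo*.
*te*: last vowel = /e/, a front vowel → -bij → *tebij*.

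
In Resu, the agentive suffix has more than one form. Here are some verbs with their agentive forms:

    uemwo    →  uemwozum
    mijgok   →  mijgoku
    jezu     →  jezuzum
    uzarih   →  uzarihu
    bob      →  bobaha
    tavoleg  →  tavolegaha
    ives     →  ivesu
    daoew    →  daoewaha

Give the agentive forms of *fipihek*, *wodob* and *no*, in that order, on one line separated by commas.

The alternation tracks the final sound of the stem — -u when the stem ends in a voiceless consonant (*mijgok*, *uzarih*, *ives*); -aha when the stem ends in a voiced consonant (*bob*, *tavoleg*, *daoew*); -zum when the stem ends in a vowel (*uemwo*, *jezu*).
Since the final sound of *fipihek* is /k/ (a voiceless consonant), it takes -u, giving *fipiheku*.
Since the final sound of *wodob* is /b/ (a voiced consonant), it takes -aha, giving *wodobaha*.
Since the final sound of *no* is /o/ (a vowel), it takes -zum, giving *nozum*.

fipiheku, wodobaha, nozum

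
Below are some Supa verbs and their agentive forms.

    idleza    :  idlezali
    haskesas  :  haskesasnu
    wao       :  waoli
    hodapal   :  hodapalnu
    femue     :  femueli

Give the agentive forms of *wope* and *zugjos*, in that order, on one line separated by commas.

wopeli, zugjosnu

Looking at the final sound of each stem: -nu when the stem ends in a consonant (*haskesas*, *hodapal*); -li when the stem ends in a vowel (*idleza*, *wao*, *femue*).
*wope* — final sound /e/ (a vowel) → -li → *wopeli*.
Since the final sound of *zugjos* is /s/ (a consonant), it takes -nu, giving *zugjosnu*.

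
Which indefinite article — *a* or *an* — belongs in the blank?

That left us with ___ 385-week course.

a

The indefinite article is chosen by the initial *sound* of the following word, not its spelling.
The number *385* is spoken "three hundred …", beginning with /θriː/ — a consonant sound.
So the article is *a*: That left us with a 385-week course.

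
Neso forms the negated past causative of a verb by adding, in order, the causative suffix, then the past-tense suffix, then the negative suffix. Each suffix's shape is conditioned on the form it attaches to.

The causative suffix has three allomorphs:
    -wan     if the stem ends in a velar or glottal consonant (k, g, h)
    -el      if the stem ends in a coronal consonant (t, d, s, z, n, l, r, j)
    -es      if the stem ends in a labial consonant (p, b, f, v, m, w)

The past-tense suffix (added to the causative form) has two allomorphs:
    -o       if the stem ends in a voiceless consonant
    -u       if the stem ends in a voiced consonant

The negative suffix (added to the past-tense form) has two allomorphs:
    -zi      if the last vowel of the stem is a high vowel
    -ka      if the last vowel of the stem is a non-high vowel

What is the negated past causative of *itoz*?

itozeluzi

*itoz* — final consonant /z/ (coronal) → -el → *itozel*.
Since the final consonant of the causative form *itozel* is /l/ (voiced), it takes -u, giving *itozelu*.
The past-tense form *itozelu* — last vowel /u/ (a high vowel) → -zi → *itozeluzi*.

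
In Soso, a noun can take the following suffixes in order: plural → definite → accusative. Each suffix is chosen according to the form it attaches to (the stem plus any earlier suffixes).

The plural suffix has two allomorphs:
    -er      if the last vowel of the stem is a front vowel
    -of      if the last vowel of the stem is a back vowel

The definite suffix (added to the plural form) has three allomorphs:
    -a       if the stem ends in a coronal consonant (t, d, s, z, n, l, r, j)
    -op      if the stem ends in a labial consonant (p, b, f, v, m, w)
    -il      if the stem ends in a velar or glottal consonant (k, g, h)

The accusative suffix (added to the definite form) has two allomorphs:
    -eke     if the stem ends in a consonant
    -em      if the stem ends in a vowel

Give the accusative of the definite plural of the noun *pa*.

paofopeke

*pa*: last vowel = /a/, a back vowel → -of → *paof*.
Since the final consonant of the plural form *paof* is /f/ (labial), it takes -op, giving *paofop*.
Since the final sound of the definite form *paofop* is /p/ (a consonant), it takes -eke, giving *paofopeke*.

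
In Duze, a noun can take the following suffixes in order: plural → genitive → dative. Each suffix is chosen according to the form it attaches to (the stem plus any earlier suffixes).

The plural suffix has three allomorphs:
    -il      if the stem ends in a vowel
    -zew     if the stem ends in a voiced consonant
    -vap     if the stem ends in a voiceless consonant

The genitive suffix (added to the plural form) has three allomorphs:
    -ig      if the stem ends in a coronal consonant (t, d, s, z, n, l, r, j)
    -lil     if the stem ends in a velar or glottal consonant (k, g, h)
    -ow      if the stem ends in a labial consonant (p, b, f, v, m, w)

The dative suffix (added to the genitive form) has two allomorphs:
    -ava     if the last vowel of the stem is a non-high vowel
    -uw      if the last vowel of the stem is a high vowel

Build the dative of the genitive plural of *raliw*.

raliwzewowava

*raliw* — final sound /w/ (a voiced consonant) → -zew → *raliwzew*.
The final consonant of the plural form *raliwzew* is /w/, which is labial, so the genitive suffix is -ow, giving *raliwzewow*.
The last vowel of the genitive form *raliwzewow* is /o/, which is a non-high vowel, so the dative suffix is -ava, giving *raliwzewowava*.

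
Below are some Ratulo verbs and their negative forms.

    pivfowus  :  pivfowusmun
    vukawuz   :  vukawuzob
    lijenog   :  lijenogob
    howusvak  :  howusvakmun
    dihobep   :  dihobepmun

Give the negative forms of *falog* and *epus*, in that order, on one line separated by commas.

falogob, epusmun

The alternation tracks the final consonant of the stem — -mun when the stem ends in a voiceless consonant (*pivfowus*, *howusvak*, *dihobep*); -ob when the stem ends in a voiced consonant (*vukawuz*, *lijenog*).
Since the final consonant of *falog* is /g/ (voiced), it takes -ob, giving *falogob*.
*epus*: final consonant = /s/, voiceless → -mun → *epusmun*.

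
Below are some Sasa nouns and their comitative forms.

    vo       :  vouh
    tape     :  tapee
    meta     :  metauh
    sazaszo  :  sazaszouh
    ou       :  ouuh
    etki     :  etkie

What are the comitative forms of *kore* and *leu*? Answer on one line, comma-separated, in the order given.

koree, leuuh

The pattern is front/back vowel harmony: -e when the last vowel of the stem is a front vowel (*tape*, *etki*); -uh when the last vowel of the stem is a back vowel (*vo*, *meta*, *sazaszo*, *ou*).
*kore*: last vowel = /e/, a front vowel → -e → *koree*.
*leu*: last vowel = /u/, a back vowel → -uh → *leuuh*.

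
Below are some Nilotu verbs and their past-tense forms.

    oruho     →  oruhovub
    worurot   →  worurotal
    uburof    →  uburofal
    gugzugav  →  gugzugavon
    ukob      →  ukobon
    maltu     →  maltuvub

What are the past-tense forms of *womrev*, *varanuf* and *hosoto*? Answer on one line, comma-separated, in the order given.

womrevon, varanufal, hosotovub

The suffix is conditioned by the final sound: -al when the stem ends in a voiceless consonant (*worurot*, *uburof*); -on when the stem ends in a voiced consonant (*gugzugav*, *ukob*); -vub when the stem ends in a vowel (*oruho*, *maltu*).
*womrev*: final sound = /v/, a voiced consonant → -on → *womrevon*.
The final sound of *varanuf* is /f/, which is a voiceless consonant, so the suffix is -al, giving *varanufal*.
Since the final sound of *hosoto* is /o/ (a vowel), it takes -vub, giving *hosotovub*.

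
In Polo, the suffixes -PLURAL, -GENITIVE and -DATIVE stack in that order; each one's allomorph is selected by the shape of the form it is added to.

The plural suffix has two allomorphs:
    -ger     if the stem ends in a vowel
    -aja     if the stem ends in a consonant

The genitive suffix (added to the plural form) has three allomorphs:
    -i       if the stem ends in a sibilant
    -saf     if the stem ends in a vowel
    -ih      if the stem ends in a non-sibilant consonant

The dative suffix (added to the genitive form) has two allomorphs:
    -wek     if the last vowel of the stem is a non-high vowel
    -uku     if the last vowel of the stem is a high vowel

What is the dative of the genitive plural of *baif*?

The final sound of *baif* is /f/, which is a consonant, so the plural suffix is -aja, giving *baifaja*.
The plural form *baifaja* — final sound /a/ (a vowel) → -saf → *baifajasaf*.
The genitive form *baifajasaf* — last vowel /a/ (a non-high vowel) → -wek → *baifajasafwek*.

baifajasafwek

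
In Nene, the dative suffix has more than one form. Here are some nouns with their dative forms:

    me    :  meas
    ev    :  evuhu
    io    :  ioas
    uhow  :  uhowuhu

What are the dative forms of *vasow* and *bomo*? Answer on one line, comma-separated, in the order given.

vasowuhu, bomoas

Looking at the final sound of each stem: -uhu when the stem ends in a consonant (*ev*, *uhow*); -as when the stem ends in a vowel (*me*, *io*).
The final sound of *vasow* is /w/, which is a consonant, so the suffix is -uhu, giving *vasowuhu*.
Since the final sound of *bomo* is /o/ (a vowel), it takes -as, giving *bomoas*.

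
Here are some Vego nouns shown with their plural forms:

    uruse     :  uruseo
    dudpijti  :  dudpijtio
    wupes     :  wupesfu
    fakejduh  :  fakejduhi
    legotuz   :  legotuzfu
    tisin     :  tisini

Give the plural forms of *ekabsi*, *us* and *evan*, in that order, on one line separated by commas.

The pattern is sibilance of the final sound: -fu when the stem ends in a sibilant (*wupes*, *legotuz*); -i when the stem ends in a non-sibilant consonant (*fakejduh*, *tisin*); -o when the stem ends in a vowel (*uruse*, *dudpijti*).
The final sound of *ekabsi* is /i/, which is a vowel, so the suffix is -o, giving *ekabsio*.
Since the final sound of *us* is /s/ (a sibilant), it takes -fu, giving *usfu*.
*evan*: final sound = /n/, a non-sibilant consonant → -i → *evani*.

ekabsio, usfu, evani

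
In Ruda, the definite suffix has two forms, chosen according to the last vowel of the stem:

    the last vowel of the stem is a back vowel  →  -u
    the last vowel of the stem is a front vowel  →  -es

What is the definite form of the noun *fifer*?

*fifer*: last vowel = /e/, a front vowel → -es → *fiferes*.

fiferes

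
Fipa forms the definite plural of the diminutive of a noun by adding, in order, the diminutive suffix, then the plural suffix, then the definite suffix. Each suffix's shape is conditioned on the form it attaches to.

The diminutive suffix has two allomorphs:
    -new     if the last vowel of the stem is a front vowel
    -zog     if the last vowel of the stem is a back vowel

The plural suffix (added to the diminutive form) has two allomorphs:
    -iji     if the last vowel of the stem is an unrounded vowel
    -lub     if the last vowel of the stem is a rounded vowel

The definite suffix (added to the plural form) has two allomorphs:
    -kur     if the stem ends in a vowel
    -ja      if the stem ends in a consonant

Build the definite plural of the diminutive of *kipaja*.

kipajazoglubja

The last vowel of *kipaja* is /a/, which is a back vowel, so the diminutive suffix is -zog, giving *kipajazog*.
The diminutive form *kipajazog*: last vowel = /o/, a rounded vowel → -lub → *kipajazoglub*.
The plural form *kipajazoglub*: final sound = /b/, a consonant → -ja → *kipajazoglubja*.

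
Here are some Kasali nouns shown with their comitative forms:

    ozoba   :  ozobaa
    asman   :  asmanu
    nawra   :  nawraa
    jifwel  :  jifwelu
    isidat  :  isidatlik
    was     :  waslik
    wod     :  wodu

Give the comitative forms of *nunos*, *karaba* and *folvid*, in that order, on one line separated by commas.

The suffix is conditioned by the final sound: -lik when the stem ends in a voiceless consonant (*isidat*, *was*); -u when the stem ends in a voiced consonant (*asman*, *jifwel*, *wod*); -a when the stem ends in a vowel (*ozoba*, *nawra*).
*nunos*: final sound = /s/, a voiceless consonant → -lik → *nunoslik*.
Since the final sound of *karaba* is /a/ (a vowel), it takes -a, giving *karabaa*.
*folvid* — final sound /d/ (a voiced consonant) → -u → *folvidu*.

nunoslik, karabaa, folvidu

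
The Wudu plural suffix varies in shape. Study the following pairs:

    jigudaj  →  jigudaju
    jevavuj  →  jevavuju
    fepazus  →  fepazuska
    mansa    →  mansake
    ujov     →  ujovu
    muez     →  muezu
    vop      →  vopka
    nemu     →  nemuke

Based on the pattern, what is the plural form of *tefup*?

tefupka

The pattern is voicing of the final sound: -ka when the stem ends in a voiceless consonant (*fepazus*, *vop*); -u when the stem ends in a voiced consonant (*jigudaj*, *jevavuj*, *ujov*, *muez*); -ke when the stem ends in a vowel (*mansa*, *nemu*).
*tefup* — final sound /p/ (a voiceless consonant) → -ka → *tefupka*.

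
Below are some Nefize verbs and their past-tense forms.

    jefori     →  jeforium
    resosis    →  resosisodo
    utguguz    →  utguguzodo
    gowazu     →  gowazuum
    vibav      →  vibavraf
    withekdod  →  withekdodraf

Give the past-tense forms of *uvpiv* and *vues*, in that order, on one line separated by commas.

uvpivraf, vuesodo

The pattern is sibilance of the final sound: -odo when the stem ends in a sibilant (*resosis*, *utguguz*); -raf when the stem ends in a non-sibilant consonant (*vibav*, *withekdod*); -um when the stem ends in a vowel (*jefori*, *gowazu*).
*uvpiv*: final sound = /v/, a non-sibilant consonant → -raf → *uvpivraf*.
*vues* — final sound /s/ (a sibilant) → -odo → *vuesodo*.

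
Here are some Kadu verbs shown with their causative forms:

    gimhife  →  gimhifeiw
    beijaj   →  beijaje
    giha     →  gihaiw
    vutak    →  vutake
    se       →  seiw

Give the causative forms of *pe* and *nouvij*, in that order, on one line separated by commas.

peiw, nouvije

The suffix is conditioned by the final sound: -e when the stem ends in a consonant (*beijaj*, *vutak*); -iw when the stem ends in a vowel (*gimhife*, *giha*, *se*).
Since the final sound of *pe* is /e/ (a vowel), it takes -iw, giving *peiw*.
*nouvij* — final sound /j/ (a consonant) → -e → *nouvije*.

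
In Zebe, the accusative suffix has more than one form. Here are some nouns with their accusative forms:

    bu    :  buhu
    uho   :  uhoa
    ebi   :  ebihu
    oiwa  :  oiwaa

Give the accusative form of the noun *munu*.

munuhu

The alternation tracks the last vowel of the stem — -hu when the last vowel of the stem is a high vowel (*bu*, *ebi*); -a when the last vowel of the stem is a non-high vowel (*uho*, *oiwa*).
*munu* — last vowel /u/ (a high vowel) → -hu → *munuhu*.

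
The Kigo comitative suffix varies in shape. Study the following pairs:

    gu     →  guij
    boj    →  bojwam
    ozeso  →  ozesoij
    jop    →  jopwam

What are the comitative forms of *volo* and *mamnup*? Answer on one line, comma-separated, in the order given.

The alternation tracks the final sound of the stem — -wam when the stem ends in a consonant (*boj*, *jop*); -ij when the stem ends in a vowel (*gu*, *ozeso*).
The final sound of *volo* is /o/, which is a vowel, so the suffix is -ij, giving *voloij*.
*mamnup*: final sound = /p/, a consonant → -wam → *mamnupwam*.

voloij, mamnupwam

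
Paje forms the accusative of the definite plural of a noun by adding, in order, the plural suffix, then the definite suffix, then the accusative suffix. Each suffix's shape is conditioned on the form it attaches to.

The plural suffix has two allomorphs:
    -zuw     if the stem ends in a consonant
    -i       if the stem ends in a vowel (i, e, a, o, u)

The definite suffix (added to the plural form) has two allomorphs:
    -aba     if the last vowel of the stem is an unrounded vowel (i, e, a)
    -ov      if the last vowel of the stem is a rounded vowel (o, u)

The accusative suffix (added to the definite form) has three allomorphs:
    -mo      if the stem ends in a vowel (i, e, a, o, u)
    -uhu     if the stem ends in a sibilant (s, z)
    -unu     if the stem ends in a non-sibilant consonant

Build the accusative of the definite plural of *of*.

ofzuwovunu

Since the final sound of *of* is /f/ (a consonant), it takes -zuw, giving *ofzuw*.
The plural form *ofzuw* — last vowel /u/ (a rounded vowel) → -ov → *ofzuwov*.
The definite form *ofzuwov*: final sound = /v/, a non-sibilant consonant → -unu → *ofzuwovunu*.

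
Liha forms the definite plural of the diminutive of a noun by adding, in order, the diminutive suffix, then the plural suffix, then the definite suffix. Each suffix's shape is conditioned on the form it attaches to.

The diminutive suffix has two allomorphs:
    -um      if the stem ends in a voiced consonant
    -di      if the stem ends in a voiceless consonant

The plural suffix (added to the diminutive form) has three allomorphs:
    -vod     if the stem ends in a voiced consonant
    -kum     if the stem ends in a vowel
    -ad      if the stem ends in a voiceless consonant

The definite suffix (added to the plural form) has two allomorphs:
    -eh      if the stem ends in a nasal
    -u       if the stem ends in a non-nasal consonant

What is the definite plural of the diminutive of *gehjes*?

gehjesdikumeh

*gehjes* — final consonant /s/ (voiceless) → -di → *gehjesdi*.
The final sound of the diminutive form *gehjesdi* is /i/, which is a vowel, so the plural suffix is -kum, giving *gehjesdikum*.
Since the final consonant of the plural form *gehjesdikum* is /m/ (a nasal), it takes -eh, giving *gehjesdikumeh*.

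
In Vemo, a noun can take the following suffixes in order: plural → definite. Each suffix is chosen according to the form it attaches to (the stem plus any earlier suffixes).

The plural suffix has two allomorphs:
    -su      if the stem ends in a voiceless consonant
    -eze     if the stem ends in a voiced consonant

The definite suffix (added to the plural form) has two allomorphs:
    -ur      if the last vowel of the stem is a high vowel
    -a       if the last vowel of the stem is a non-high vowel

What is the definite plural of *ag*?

agezea

The final consonant of *ag* is /g/, which is voiced, so the plural suffix is -eze, giving *ageze*.
The last vowel of the plural form *ageze* is /e/, which is a non-high vowel, so the definite suffix is -a, giving *agezea*.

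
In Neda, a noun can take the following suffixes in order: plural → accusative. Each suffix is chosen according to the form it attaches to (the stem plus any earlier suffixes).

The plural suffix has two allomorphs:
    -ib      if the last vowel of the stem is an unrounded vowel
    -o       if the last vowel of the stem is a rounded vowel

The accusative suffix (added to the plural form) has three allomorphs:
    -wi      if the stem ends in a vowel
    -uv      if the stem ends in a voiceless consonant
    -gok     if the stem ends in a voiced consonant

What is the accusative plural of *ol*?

The last vowel of *ol* is /o/, which is a rounded vowel, so the plural suffix is -o, giving *olo*.
The plural form *olo* — final sound /o/ (a vowel) → -wi → *olowi*.

olowi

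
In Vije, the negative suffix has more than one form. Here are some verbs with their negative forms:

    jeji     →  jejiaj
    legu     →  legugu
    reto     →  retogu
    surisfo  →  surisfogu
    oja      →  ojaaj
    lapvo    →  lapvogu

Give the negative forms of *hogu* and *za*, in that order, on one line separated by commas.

The suffix is conditioned by the last vowel: -gu when the last vowel of the stem is a rounded vowel (*legu*, *reto*, *surisfo*, *lapvo*); -aj when the last vowel of the stem is an unrounded vowel (*jeji*, *oja*).
*hogu* — last vowel /u/ (a rounded vowel) → -gu → *hogugu*.
*za* — last vowel /a/ (an unrounded vowel) → -aj → *zaaj*.

hogugu, zaaj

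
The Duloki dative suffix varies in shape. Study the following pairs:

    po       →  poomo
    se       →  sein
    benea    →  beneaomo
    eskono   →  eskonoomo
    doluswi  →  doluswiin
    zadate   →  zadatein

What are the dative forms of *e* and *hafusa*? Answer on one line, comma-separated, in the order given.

ein, hafusaomo

Looking at the last vowel of each stem: -in when the last vowel of the stem is a front vowel (*se*, *doluswi*, *zadate*); -omo when the last vowel of the stem is a back vowel (*po*, *benea*, *eskono*).
*e*: last vowel = /e/, a front vowel → -in → *ein*.
Since the last vowel of *hafusa* is /a/ (a back vowel), it takes -omo, giving *hafusaomo*.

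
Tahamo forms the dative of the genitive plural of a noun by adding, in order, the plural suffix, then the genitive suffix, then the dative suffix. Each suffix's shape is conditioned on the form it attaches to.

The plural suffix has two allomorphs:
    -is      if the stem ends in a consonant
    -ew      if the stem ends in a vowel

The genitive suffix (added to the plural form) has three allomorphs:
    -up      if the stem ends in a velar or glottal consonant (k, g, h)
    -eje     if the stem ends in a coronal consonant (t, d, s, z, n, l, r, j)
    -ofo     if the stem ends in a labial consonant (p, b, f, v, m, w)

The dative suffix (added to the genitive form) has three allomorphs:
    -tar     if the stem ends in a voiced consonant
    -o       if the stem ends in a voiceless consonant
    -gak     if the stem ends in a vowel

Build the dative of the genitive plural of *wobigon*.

wobigonisejegak

*wobigon* — final sound /n/ (a consonant) → -is → *wobigonis*.
The plural form *wobigonis*: final consonant = /s/, coronal → -eje → *wobigoniseje*.
Since the final sound of the genitive form *wobigoniseje* is /e/ (a vowel), it takes -gak, giving *wobigonisejegak*.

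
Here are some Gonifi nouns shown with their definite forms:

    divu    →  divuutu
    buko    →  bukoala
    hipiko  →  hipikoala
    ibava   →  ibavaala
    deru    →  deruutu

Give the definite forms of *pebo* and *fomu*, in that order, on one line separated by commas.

The suffix is conditioned by the last vowel: -utu when the last vowel of the stem is a high vowel (*divu*, *deru*); -ala when the last vowel of the stem is a non-high vowel (*buko*, *hipiko*, *ibava*).
*pebo* — last vowel /o/ (a non-high vowel) → -ala → *peboala*.
*fomu* — last vowel /u/ (a high vowel) → -utu → *fomuutu*.

peboala, fomuutu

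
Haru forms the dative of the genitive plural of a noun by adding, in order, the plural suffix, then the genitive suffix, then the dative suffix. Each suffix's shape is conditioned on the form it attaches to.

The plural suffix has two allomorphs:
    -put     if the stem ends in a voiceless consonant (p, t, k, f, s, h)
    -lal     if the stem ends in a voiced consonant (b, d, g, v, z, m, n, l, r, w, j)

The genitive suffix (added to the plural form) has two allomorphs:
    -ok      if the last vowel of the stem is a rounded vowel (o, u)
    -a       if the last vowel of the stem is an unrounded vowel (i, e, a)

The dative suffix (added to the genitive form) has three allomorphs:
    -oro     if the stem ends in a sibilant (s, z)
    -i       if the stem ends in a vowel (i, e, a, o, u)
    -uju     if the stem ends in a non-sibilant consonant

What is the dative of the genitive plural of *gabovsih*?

The final consonant of *gabovsih* is /h/, which is voiceless, so the plural suffix is -put, giving *gabovsihput*.
The plural form *gabovsihput* — last vowel /u/ (a rounded vowel) → -ok → *gabovsihputok*.
The genitive form *gabovsihputok*: final sound = /k/, a non-sibilant consonant → -uju → *gabovsihputokuju*.

gabovsihputokuju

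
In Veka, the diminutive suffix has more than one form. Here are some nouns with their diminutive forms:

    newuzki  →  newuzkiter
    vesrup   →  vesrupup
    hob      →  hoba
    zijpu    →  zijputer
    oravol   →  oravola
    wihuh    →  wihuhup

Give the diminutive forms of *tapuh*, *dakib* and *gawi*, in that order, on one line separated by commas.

Looking at the final sound of each stem: -up when the stem ends in a voiceless consonant (*vesrup*, *wihuh*); -a when the stem ends in a voiced consonant (*hob*, *oravol*); -ter when the stem ends in a vowel (*newuzki*, *zijpu*).
Since the final sound of *tapuh* is /h/ (a voiceless consonant), it takes -up, giving *tapuhup*.
*dakib*: final sound = /b/, a voiced consonant → -a → *dakiba*.
Since the final sound of *gawi* is /i/ (a vowel), it takes -ter, giving *gawiter*.

tapuhup, dakiba, gawiter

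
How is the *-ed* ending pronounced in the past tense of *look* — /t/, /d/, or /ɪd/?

/t/

The stem *look* ends in a voiceless consonant other than /t/.
The -ed suffix is realized as /ɪd/ after /t, d/; as /t/ after other voiceless consonants; and as /d/ after other voiced sounds.
So -ed on *look* is pronounced /t/.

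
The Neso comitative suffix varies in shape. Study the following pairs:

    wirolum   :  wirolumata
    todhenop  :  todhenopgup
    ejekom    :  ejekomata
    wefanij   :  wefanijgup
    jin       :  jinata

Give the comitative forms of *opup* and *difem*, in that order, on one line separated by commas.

Looking at the final consonant of each stem: -ata when the stem ends in a nasal (*wirolum*, *ejekom*, *jin*); -gup when the stem ends in a non-nasal consonant (*todhenop*, *wefanij*).
*opup*: final consonant = /p/, non-nasal → -gup → *opupgup*.
Since the final consonant of *difem* is /m/ (a nasal), it takes -ata, giving *difemata*.

opupgup, difemata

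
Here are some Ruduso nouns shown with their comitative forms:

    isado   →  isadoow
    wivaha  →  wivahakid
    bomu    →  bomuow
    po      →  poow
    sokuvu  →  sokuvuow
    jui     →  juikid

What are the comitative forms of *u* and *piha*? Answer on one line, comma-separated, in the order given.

uow, pihakid

The pattern is rounding harmony: -ow when the last vowel of the stem is a rounded vowel (*isado*, *bomu*, *po*, *sokuvu*); -kid when the last vowel of the stem is an unrounded vowel (*wivaha*, *jui*).
*u* — last vowel /u/ (a rounded vowel) → -ow → *uow*.
*piha*: last vowel = /a/, an unrounded vowel → -kid → *pihakid*.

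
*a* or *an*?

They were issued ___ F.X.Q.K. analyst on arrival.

an

The indefinite article is chosen by the initial *sound* of the following word, not its spelling.
The initialism *F.X.Q.K.* is read letter by letter; the first letter, F, is pronounced /ɛf/, which begins with a vowel sound.
So the article is *an*: They were issued an F.X.Q.K. analyst on arrival.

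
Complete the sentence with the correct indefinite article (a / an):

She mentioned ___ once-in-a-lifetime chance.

a

The indefinite article is chosen by the initial *sound* of the following word, not its spelling.
*once-in-a-lifetime* begins with the sound /wʌ/ (*once* pronounced with initial /w/) — a consonant sound.
So the article is *a*: She mentioned a once-in-a-lifetime chance.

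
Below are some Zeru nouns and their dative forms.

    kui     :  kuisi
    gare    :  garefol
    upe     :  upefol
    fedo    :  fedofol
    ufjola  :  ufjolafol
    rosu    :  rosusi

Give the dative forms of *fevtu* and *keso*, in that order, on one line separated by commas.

The suffix is conditioned by the last vowel: -si when the last vowel of the stem is a high vowel (*kui*, *rosu*); -fol when the last vowel of the stem is a non-high vowel (*gare*, *upe*, *fedo*, *ufjola*).
*fevtu*: last vowel = /u/, a high vowel → -si → *fevtusi*.
The last vowel of *keso* is /o/, which is a non-high vowel, so the suffix is -fol, giving *kesofol*.

fevtusi, kesofol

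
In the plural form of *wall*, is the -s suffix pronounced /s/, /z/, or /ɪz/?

The stem *wall* ends in a voiced non-sibilant sound.
The plural suffix surfaces as /ɪz/ after sibilants, /s/ after other voiceless consonants, and /z/ after other voiced sounds.
So the plural -s on *wall* is pronounced /z/.

/z/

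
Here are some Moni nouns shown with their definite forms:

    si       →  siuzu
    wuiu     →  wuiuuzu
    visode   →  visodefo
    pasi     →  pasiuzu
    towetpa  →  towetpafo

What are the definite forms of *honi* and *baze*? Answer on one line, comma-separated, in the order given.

honiuzu, bazefo

The suffix is conditioned by the last vowel: -uzu when the last vowel of the stem is a high vowel (*si*, *wuiu*, *pasi*); -fo when the last vowel of the stem is a non-high vowel (*visode*, *towetpa*).
The last vowel of *honi* is /i/, which is a high vowel, so the suffix is -uzu, giving *honiuzu*.
Since the last vowel of *baze* is /e/ (a non-high vowel), it takes -fo, giving *bazefo*.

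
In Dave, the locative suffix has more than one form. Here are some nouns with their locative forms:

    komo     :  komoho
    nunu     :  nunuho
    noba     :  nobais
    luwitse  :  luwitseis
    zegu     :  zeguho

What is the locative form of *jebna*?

The alternation tracks the last vowel of the stem — -ho when the last vowel of the stem is a rounded vowel (*komo*, *nunu*, *zegu*); -is when the last vowel of the stem is an unrounded vowel (*noba*, *luwitse*).
*jebna*: last vowel = /a/, an unrounded vowel → -is → *jebnais*.

jebnais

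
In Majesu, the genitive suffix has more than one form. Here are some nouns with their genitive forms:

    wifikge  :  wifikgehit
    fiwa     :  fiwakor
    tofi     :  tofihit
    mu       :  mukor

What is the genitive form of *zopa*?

zopakor

The suffix is conditioned by the last vowel: -hit when the last vowel of the stem is a front vowel (*wifikge*, *tofi*); -kor when the last vowel of the stem is a back vowel (*fiwa*, *mu*).
The last vowel of *zopa* is /a/, which is a back vowel, so the suffix is -kor, giving *zopakor*.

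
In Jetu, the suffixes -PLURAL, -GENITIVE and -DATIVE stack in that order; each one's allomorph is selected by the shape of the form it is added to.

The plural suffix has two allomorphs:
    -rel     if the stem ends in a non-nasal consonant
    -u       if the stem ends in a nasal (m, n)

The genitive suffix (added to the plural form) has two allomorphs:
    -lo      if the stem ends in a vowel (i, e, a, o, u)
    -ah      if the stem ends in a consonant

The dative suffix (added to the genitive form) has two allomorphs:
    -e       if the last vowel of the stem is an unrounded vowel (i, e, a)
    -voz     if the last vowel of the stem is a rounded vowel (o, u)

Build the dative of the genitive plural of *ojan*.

Since the final consonant of *ojan* is /n/ (a nasal), it takes -u, giving *ojanu*.
The final sound of the plural form *ojanu* is /u/, which is a vowel, so the genitive suffix is -lo, giving *ojanulo*.
Since the last vowel of the genitive form *ojanulo* is /o/ (a rounded vowel), it takes -voz, giving *ojanulovoz*.

ojanulovoz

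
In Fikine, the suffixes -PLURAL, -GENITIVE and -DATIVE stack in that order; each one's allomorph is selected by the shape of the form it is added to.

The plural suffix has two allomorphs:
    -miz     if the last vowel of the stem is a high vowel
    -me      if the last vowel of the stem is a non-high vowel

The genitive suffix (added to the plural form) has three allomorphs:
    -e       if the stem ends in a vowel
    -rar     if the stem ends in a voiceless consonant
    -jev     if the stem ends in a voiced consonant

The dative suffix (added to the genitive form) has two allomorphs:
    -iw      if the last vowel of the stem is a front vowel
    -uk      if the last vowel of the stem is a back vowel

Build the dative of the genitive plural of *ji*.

jimizjeviw

The last vowel of *ji* is /i/, which is a high vowel, so the plural suffix is -miz, giving *jimiz*.
The plural form *jimiz* — final sound /z/ (a voiced consonant) → -jev → *jimizjev*.
The genitive form *jimizjev* — last vowel /e/ (a front vowel) → -iw → *jimizjeviw*.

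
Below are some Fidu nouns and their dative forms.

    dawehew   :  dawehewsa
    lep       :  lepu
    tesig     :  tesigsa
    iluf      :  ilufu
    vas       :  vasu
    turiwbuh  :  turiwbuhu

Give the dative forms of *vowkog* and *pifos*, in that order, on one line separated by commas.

vowkogsa, pifosu

The suffix is conditioned by the final consonant: -u when the stem ends in a voiceless consonant (*lep*, *iluf*, *vas*, *turiwbuh*); -sa when the stem ends in a voiced consonant (*dawehew*, *tesig*).
*vowkog*: final consonant = /g/, voiced → -sa → *vowkogsa*.
*pifos*: final consonant = /s/, voiceless → -u → *pifosu*.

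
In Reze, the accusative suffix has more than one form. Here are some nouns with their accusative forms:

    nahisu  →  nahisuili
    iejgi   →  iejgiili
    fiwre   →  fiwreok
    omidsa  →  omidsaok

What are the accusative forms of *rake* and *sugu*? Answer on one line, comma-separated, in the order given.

rakeok, suguili

The pattern is height harmony: -ili when the last vowel of the stem is a high vowel (*nahisu*, *iejgi*); -ok when the last vowel of the stem is a non-high vowel (*fiwre*, *omidsa*).
The last vowel of *rake* is /e/, which is a non-high vowel, so the suffix is -ok, giving *rakeok*.
*sugu* — last vowel /u/ (a high vowel) → -ili → *suguili*.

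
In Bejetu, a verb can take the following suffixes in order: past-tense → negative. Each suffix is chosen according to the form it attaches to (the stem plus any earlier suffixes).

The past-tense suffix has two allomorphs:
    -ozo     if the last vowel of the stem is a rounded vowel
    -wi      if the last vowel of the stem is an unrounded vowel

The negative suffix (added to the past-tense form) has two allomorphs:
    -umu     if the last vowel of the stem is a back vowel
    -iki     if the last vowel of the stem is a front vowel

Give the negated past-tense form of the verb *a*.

awiiki

Since the last vowel of *a* is /a/ (an unrounded vowel), it takes -wi, giving *awi*.
The last vowel of the past-tense form *awi* is /i/, which is a front vowel, so the negative suffix is -iki, giving *awiiki*.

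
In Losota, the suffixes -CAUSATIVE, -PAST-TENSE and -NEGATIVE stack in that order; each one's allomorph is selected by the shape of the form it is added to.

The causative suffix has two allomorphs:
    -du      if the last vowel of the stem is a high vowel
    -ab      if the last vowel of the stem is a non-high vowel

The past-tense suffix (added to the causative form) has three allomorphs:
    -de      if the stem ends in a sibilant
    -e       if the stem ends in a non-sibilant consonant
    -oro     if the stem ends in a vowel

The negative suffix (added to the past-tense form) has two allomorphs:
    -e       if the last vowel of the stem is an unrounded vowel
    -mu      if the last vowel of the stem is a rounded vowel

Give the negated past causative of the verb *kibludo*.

Since the last vowel of *kibludo* is /o/ (a non-high vowel), it takes -ab, giving *kibludoab*.
Since the final sound of the causative form *kibludoab* is /b/ (a non-sibilant consonant), it takes -e, giving *kibludoabe*.
The past-tense form *kibludoabe* — last vowel /e/ (an unrounded vowel) → -e → *kibludoabee*.

kibludoabee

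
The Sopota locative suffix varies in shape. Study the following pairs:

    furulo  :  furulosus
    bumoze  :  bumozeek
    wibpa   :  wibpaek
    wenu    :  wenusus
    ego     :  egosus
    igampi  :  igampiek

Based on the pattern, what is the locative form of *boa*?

boaek

The pattern is rounding harmony: -sus when the last vowel of the stem is a rounded vowel (*furulo*, *wenu*, *ego*); -ek when the last vowel of the stem is an unrounded vowel (*bumoze*, *wibpa*, *igampi*).
*boa*: last vowel = /a/, an unrounded vowel → -ek → *boaek*.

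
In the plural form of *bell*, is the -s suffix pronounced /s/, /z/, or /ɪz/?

The stem *bell* ends in a voiced non-sibilant sound.
The plural suffix surfaces as /ɪz/ after sibilants, /s/ after other voiceless consonants, and /z/ after other voiced sounds.
So the plural -s on *bell* is pronounced /z/.

/z/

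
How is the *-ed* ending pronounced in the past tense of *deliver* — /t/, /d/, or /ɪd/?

/d/

The stem *deliver* ends in a voiced sound other than /d/.
The -ed suffix is realized as /ɪd/ after /t, d/; as /t/ after other voiceless consonants; and as /d/ after other voiced sounds.
So -ed on *deliver* is pronounced /d/.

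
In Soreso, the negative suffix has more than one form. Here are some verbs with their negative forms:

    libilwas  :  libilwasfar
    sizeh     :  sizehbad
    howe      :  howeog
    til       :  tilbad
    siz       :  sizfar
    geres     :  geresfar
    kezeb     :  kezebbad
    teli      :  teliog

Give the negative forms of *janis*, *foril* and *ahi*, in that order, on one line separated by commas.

janisfar, forilbad, ahiog

The suffix is conditioned by the final sound: -far when the stem ends in a sibilant (*libilwas*, *siz*, *geres*); -bad when the stem ends in a non-sibilant consonant (*sizeh*, *til*, *kezeb*); -og when the stem ends in a vowel (*howe*, *teli*).
*janis* — final sound /s/ (a sibilant) → -far → *janisfar*.
Since the final sound of *foril* is /l/ (a non-sibilant consonant), it takes -bad, giving *forilbad*.
*ahi* — final sound /i/ (a vowel) → -og → *ahiog*.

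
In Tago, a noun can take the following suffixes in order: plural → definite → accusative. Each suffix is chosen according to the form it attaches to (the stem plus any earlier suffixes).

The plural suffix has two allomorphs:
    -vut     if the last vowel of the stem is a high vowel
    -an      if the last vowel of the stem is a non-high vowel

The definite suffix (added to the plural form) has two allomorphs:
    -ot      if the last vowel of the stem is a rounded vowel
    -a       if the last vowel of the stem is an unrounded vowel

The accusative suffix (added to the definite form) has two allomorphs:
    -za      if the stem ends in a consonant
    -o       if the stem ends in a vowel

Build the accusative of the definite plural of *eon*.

*eon*: last vowel = /o/, a non-high vowel → -an → *eonan*.
Since the last vowel of the plural form *eonan* is /a/ (an unrounded vowel), it takes -a, giving *eonana*.
The definite form *eonana*: final sound = /a/, a vowel → -o → *eonanao*.

eonanao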